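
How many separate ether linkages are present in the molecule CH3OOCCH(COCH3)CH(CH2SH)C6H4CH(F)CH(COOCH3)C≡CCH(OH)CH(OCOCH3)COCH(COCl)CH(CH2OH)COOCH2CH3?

0

Reading the structure from left to right:
  CH3OOC: CH3O–C(=O)–: carbonyl C bonded to C and to –OCH3 → ester (not ketone + ether).
  CH(COCH3): pendant –COCH3: carbonyl C bonded to two carbons → ketone.
  CH(CH2SH): pendant –CH2SH → thiol.
  C6H4: para-disubstituted benzene ring → arene.
  CH(F): halogen on an sp³ carbon → alkyl halide.
  CH(COOCH3): pendant –COOCH3: carbonyl C bonded to C and –OCH3 → ester.
  C≡C: C≡C triple bond → alkyne.
  CH(OH): –OH on an sp³ carbon → alcohol (secondary).
  CH(OCOCH3): pendant –OC(=O)CH3: an acyloxy group → ester.
  CO: –C(=O)– with carbon on both sides → ketone.
  CH(COCl): pendant –C(=O)X: carbonyl C bonded to C and halogen → acyl halide.
  CH(CH2OH): pendant –CH2OH on an sp³ backbone C → alcohol.
  COOCH2CH3: –C(=O)OCH2CH3: carbonyl C bonded to C and to –OEt → ester.
No segment is a ether: CH3OOC is ester, not ether; CH(COOCH3) is ester, not ether; CH(OH) is alcohol, not ether. → 0.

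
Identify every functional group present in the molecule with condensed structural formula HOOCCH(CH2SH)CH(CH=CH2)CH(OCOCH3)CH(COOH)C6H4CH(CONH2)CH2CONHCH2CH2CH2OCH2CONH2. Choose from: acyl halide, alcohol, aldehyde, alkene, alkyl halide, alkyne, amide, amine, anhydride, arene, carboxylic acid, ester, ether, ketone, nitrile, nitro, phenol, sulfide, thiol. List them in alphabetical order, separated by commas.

Working along the chain:
  HOOC: –COOH: carbonyl C bonded to –OH and C → carboxylic acid (the –OH is not a separate alcohol).
  CH(CH2SH): pendant –CH2SH → thiol.
  CH(CH=CH2): pendant –CH=CH2: C=C double bond → alkene.
  CH(OCOCH3): pendant –OC(=O)CH3: an acyloxy group → ester.
  CH(COOH): pendant –COOH: carbonyl C bonded to C and –OH → carboxylic acid.
  C6H4: para-disubstituted benzene ring → arene.
  CH(CONH2): pendant –CONH2: carbonyl C bonded to C and N → amide.
  CH2CONHCH2: –C(=O)–N– linkage → amide (the N is not an amine).
  CH2OCH2: C–O–C with sp³ carbons on both sides and no adjacent C=O → ether.
  CONH2: –C(=O)NH2: carbonyl C bonded to C and to N → amide (the N is not a separate amine).

alkene, amide, arene, carboxylic acid, ester, ether, thiol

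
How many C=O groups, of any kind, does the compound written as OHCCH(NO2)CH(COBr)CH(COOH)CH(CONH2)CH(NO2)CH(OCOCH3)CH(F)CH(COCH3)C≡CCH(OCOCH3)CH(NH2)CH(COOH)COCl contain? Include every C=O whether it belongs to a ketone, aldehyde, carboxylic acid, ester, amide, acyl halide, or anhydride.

OHC: aldehyde, 1 C=O (running total 1).
CH(COBr): acyl halide, 1 C=O (running total 2).
CH(COOH): carboxylic acid, 1 C=O (running total 3).
CH(CONH2): amide, 1 C=O (running total 4).
CH(OCOCH3): ester, 1 C=O (running total 5).
CH(COCH3): ketone, 1 C=O (running total 6).
CH(OCOCH3): ester, 1 C=O (running total 7).
CH(COOH): carboxylic acid, 1 C=O (running total 8).
COCl: acyl halide, 1 C=O (running total 9).

9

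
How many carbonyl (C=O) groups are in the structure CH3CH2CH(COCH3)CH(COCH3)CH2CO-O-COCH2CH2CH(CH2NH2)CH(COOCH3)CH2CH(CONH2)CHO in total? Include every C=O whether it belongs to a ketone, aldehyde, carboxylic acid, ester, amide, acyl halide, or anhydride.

7

CH(COCH3): ketone, 1 C=O (running total 1).
CH(COCH3): ketone, 1 C=O (running total 2).
CH2CO-O-COCH2: anhydride, 2 C=O (running total 4).
CH(COOCH3): ester, 1 C=O (running total 5).
CH(CONH2): amide, 1 C=O (running total 6).
CHO: aldehyde, 1 C=O (running total 7).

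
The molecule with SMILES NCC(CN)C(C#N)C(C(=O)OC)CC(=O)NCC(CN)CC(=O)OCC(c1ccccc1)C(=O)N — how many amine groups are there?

Taking each segment in turn:
  H2NCH2: –NH2 on an sp³ carbon with no adjacent C=O → amine.
  CH(CH2NH2): pendant –CH2NH2: N on sp³ C, no adjacent C=O → amine.
  CH(CN): pendant –C≡N: nitrile.
  CH(COOCH3): pendant –COOCH3: carbonyl C bonded to C and –OCH3 → ester.
  CH2CONHCH2: –C(=O)–N– linkage → amide (the N is not an amine).
  CH(CH2NH2): pendant –CH2NH2: N on sp³ C, no adjacent C=O → amine.
  CH2COOCH2: –C(=O)–O–C with C on the carbonyl side → ester.
  CH(C6H5): pendant –C6H5: benzene ring → arene.
  CONH2: –C(=O)NH2: carbonyl C bonded to C and to N → amide (the N is not a separate amine).
Amine appears at: H2NCH2, CH(CH2NH2), CH(CH2NH2) → 3.

3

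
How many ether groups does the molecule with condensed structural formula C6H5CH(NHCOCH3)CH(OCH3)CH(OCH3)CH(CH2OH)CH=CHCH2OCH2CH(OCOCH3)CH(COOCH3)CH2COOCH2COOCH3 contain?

C6H5– phenyl ring → arene.
pendant –NHC(=O)CH3: N bonded to a carbonyl → amide (not amine).
pendant –OCH3: C–O–C with sp³ C, no adjacent C=O → ether.
pendant –OCH3: C–O–C with sp³ C, no adjacent C=O → ether.
pendant –CH2OH on an sp³ backbone C → alcohol.
C=C double bond → alkene.
C–O–C with sp³ carbons on both sides and no adjacent C=O → ether.
pendant –OC(=O)CH3: an acyloxy group → ester.
pendant –COOCH3: carbonyl C bonded to C and –OCH3 → ester.
–C(=O)–O–C with C on the carbonyl side → ester.
–C(=O)OCH3: carbonyl C bonded to C and to –OCH3 → ester (not ketone + ether).
Ether appears at: CH(OCH3), CH(OCH3), CH2OCH2 → 3.

3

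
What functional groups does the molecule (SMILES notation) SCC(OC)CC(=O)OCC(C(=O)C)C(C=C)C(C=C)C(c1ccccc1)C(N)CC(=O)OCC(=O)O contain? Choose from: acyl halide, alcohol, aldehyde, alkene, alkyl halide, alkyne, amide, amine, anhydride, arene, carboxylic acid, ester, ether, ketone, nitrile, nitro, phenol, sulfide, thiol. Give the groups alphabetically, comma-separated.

alkene, amine, arene, carboxylic acid, ester, ether, ketone, thiol

–SH on an sp³ carbon → thiol.
pendant –OCH3: C–O–C with sp³ C, no adjacent C=O → ether.
–C(=O)–O–C with C on the carbonyl side → ester.
pendant –COCH3: carbonyl C bonded to two carbons → ketone.
pendant –CH=CH2: C=C double bond → alkene.
pendant –CH=CH2: C=C double bond → alkene.
pendant –C6H5: benzene ring → arene.
–NH2 on an sp³ carbon with no adjacent C=O → amine.
–C(=O)–O–C with C on the carbonyl side → ester.
–COOH: carbonyl C bonded to –OH and C → carboxylic acid (the –OH is not a separate alcohol).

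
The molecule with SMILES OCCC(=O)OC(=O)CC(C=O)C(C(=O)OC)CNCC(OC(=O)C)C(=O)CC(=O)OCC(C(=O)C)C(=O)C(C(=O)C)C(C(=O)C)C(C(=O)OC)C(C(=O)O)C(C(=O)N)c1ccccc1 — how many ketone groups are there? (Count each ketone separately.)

HO– on an sp³ carbon → alcohol.
two acyl groups sharing one oxygen, –C(=O)–O–C(=O)– → anhydride.
pendant –CHO: carbonyl C bonded to C and H → aldehyde.
pendant –COOCH3: carbonyl C bonded to C and –OCH3 → ester.
C–N–C with sp³ carbons and no adjacent C=O → amine (secondary).
pendant –OC(=O)CH3: an acyloxy group → ester.
–C(=O)– with carbon on both sides → ketone.
–C(=O)–O–C with C on the carbonyl side → ester.
pendant –COCH3: carbonyl C bonded to two carbons → ketone.
–C(=O)– with carbon on both sides → ketone.
pendant –COCH3: carbonyl C bonded to two carbons → ketone.
pendant –COCH3: carbonyl C bonded to two carbons → ketone.
pendant –COOCH3: carbonyl C bonded to C and –OCH3 → ester.
pendant –COOH: carbonyl C bonded to C and –OH → carboxylic acid.
pendant –CONH2: carbonyl C bonded to C and N → amide.
–C6H5 phenyl ring → arene.
Ketone appears at: CO, CH(COCH3), CO, CH(COCH3), CH(COCH3) → 5.

5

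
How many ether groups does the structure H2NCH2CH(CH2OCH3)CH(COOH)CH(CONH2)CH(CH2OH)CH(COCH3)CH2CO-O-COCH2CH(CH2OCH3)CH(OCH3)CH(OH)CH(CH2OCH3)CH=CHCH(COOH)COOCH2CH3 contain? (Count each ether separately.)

4

Working along the chain:
  H2NCH2: –NH2 on an sp³ carbon with no adjacent C=O → amine.
  CH(CH2OCH3): pendant –CH2OCH3: C–O–C linkage → ether.
  CH(COOH): pendant –COOH: carbonyl C bonded to C and –OH → carboxylic acid.
  CH(CONH2): pendant –CONH2: carbonyl C bonded to C and N → amide.
  CH(CH2OH): pendant –CH2OH on an sp³ backbone C → alcohol.
  CH(COCH3): pendant –COCH3: carbonyl C bonded to two carbons → ketone.
  CH2CO-O-COCH2: two acyl groups sharing one oxygen, –C(=O)–O–C(=O)– → anhydride.
  CH(CH2OCH3): pendant –CH2OCH3: C–O–C linkage → ether.
  CH(OCH3): pendant –OCH3: C–O–C with sp³ C, no adjacent C=O → ether.
  CH(OH): –OH on an sp³ carbon → alcohol (secondary).
  CH(CH2OCH3): pendant –CH2OCH3: C–O–C linkage → ether.
  CH=CH: C=C double bond → alkene.
  CH(COOH): pendant –COOH: carbonyl C bonded to C and –OH → carboxylic acid.
  COOCH2CH3: –C(=O)OCH2CH3: carbonyl C bonded to C and to –OEt → ester.
Ether appears at: CH(CH2OCH3), CH(CH2OCH3), CH(OCH3), CH(CH2OCH3) → 4.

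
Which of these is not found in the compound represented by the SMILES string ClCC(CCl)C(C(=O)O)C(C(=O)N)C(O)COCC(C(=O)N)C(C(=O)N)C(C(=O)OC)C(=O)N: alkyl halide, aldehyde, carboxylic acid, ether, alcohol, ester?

aldehyde

carboxylic acid: present (CH(COOH) — pendant –COOH: carbonyl C bonded to C and –OH → carboxylic acid).
ether: present (CH2OCH2 — C–O–C with sp³ carbons on both sides and no adjacent C=O → ether).
alkyl halide: present (ClCH2 — halogen on an sp³ carbon → alkyl halide).
alcohol: present (CH(OH) — –OH on an sp³ carbon → alcohol (secondary)).
ester: present (CH(COOCH3) — pendant –COOCH3: carbonyl C bonded to C and –OCH3 → ester).
aldehyde: absent. In CH(COOH), the carbonyl carbon bears –OH, not –H, so it is a carboxylic acid.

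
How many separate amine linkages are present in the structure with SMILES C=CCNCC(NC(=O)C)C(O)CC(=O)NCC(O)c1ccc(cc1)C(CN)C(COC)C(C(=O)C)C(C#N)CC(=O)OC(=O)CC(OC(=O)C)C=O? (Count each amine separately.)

2

Taking each segment in turn:
  CH2=CH: C=C double bond → alkene.
  CH2NHCH2: C–N–C with sp³ carbons and no adjacent C=O → amine (secondary).
  CH(NHCOCH3): pendant –NHC(=O)CH3: N bonded to a carbonyl → amide (not amine).
  CH(OH): –OH on an sp³ carbon → alcohol (secondary).
  CH2CONHCH2: –C(=O)–N– linkage → amide (the N is not an amine).
  CH(OH): –OH on an sp³ carbon → alcohol (secondary).
  C6H4: para-disubstituted benzene ring → arene.
  CH(CH2NH2): pendant –CH2NH2: N on sp³ C, no adjacent C=O → amine.
  CH(CH2OCH3): pendant –CH2OCH3: C–O–C linkage → ether.
  CH(COCH3): pendant –COCH3: carbonyl C bonded to two carbons → ketone.
  CH(CN): pendant –C≡N: nitrile.
  CH2CO-O-COCH2: two acyl groups sharing one oxygen, –C(=O)–O–C(=O)– → anhydride.
  CH(OCOCH3): pendant –OC(=O)CH3: an acyloxy group → ester.
  CHO: terminal –CHO: carbonyl C bonded to H and C → aldehyde.
Amine appears at: CH2NHCH2, CH(CH2NH2) → 2.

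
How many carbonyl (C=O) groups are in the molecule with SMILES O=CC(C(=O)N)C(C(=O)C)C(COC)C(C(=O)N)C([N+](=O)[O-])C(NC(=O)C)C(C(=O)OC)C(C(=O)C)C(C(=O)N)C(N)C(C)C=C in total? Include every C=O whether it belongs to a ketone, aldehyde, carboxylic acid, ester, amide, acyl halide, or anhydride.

OHC: aldehyde, 1 C=O (running total 1).
CH(CONH2): amide, 1 C=O (running total 2).
CH(COCH3): ketone, 1 C=O (running total 3).
CH(CONH2): amide, 1 C=O (running total 4).
CH(NHCOCH3): amide, 1 C=O (running total 5).
CH(COOCH3): ester, 1 C=O (running total 6).
CH(COCH3): ketone, 1 C=O (running total 7).
CH(CONH2): amide, 1 C=O (running total 8).

8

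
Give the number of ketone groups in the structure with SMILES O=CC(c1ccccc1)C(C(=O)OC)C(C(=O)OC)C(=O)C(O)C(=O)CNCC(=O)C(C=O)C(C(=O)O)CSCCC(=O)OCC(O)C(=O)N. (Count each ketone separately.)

Reading the structure from left to right:
  OHC: terminal –CHO: carbonyl C bonded to H and C → aldehyde.
  CH(C6H5): pendant –C6H5: benzene ring → arene.
  CH(COOCH3): pendant –COOCH3: carbonyl C bonded to C and –OCH3 → ester.
  CH(COOCH3): pendant –COOCH3: carbonyl C bonded to C and –OCH3 → ester.
  CO: –C(=O)– with carbon on both sides → ketone.
  CH(OH): –OH on an sp³ carbon → alcohol (secondary).
  CO: –C(=O)– with carbon on both sides → ketone.
  CH2NHCH2: C–N–C with sp³ carbons and no adjacent C=O → amine (secondary).
  CO: –C(=O)– with carbon on both sides → ketone.
  CH(CHO): pendant –CHO: carbonyl C bonded to C and H → aldehyde.
  CH(COOH): pendant –COOH: carbonyl C bonded to C and –OH → carboxylic acid.
  CH2SCH2: C–S–C linkage → sulfide (thioether).
  CH2COOCH2: –C(=O)–O–C with C on the carbonyl side → ester.
  CH(OH): –OH on an sp³ carbon → alcohol (secondary).
  CONH2: –C(=O)NH2: carbonyl C bonded to C and to N → amide (the N is not a separate amine).
Ketone appears at: CO, CO, CO → 3.

3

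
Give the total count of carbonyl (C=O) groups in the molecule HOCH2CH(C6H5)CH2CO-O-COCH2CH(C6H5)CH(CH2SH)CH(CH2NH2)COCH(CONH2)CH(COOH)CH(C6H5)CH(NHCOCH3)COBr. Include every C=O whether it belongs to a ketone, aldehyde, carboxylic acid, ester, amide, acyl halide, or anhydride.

CH2CO-O-COCH2: anhydride, 2 C=O (running total 2).
CO: ketone, 1 C=O (running total 3).
CH(CONH2): amide, 1 C=O (running total 4).
CH(COOH): carboxylic acid, 1 C=O (running total 5).
CH(NHCOCH3): amide, 1 C=O (running total 6).
COBr: acyl halide, 1 C=O (running total 7).

7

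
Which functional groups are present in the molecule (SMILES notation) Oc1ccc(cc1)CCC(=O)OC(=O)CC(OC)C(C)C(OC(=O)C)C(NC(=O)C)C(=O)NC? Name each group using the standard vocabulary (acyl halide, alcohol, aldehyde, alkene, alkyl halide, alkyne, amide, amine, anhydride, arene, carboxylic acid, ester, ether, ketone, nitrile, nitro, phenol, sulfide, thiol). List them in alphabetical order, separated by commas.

–OH attached directly to an aromatic ring → phenol (not alcohol); the ring itself is an arene.
two acyl groups sharing one oxygen, –C(=O)–O–C(=O)– → anhydride.
pendant –OCH3: C–O–C with sp³ C, no adjacent C=O → ether.
pendant –OC(=O)CH3: an acyloxy group → ester.
pendant –NHC(=O)CH3: N bonded to a carbonyl → amide (not amine).
–C(=O)NHCH3: carbonyl C bonded to C and to N → amide (the N is not an amine).

amide, anhydride, arene, ester, ether, phenol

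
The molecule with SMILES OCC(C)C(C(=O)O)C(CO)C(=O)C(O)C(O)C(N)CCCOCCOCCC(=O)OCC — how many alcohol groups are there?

4

Reading the structure from left to right:
  HOCH2: HO– on an sp³ carbon → alcohol.
  CH(COOH): pendant –COOH: carbonyl C bonded to C and –OH → carboxylic acid.
  CH(CH2OH): pendant –CH2OH on an sp³ backbone C → alcohol.
  CO: –C(=O)– with carbon on both sides → ketone.
  CH(OH): –OH on an sp³ carbon → alcohol (secondary).
  CH(OH): –OH on an sp³ carbon → alcohol (secondary).
  CH(NH2): –NH2 on an sp³ carbon with no adjacent C=O → amine.
  CH2OCH2: C–O–C with sp³ carbons on both sides and no adjacent C=O → ether.
  CH2OCH2: C–O–C with sp³ carbons on both sides and no adjacent C=O → ether.
  CH2COOCH2: –C(=O)–O–C with C on the carbonyl side → ester.
Alcohol appears at: HOCH2, CH(CH2OH), CH(OH), CH(OH) → 4.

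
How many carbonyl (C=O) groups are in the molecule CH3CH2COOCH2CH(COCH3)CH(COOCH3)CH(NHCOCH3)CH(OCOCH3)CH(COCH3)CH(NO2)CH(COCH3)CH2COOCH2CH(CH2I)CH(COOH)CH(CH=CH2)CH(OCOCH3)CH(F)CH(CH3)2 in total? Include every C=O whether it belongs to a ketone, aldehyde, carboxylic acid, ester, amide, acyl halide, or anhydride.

CH2COOCH2: ester, 1 C=O (running total 1).
CH(COCH3): ketone, 1 C=O (running total 2).
CH(COOCH3): ester, 1 C=O (running total 3).
CH(NHCOCH3): amide, 1 C=O (running total 4).
CH(OCOCH3): ester, 1 C=O (running total 5).
CH(COCH3): ketone, 1 C=O (running total 6).
CH(COCH3): ketone, 1 C=O (running total 7).
CH2COOCH2: ester, 1 C=O (running total 8).
CH(COOH): carboxylic acid, 1 C=O (running total 9).
CH(OCOCH3): ester, 1 C=O (running total 10).

10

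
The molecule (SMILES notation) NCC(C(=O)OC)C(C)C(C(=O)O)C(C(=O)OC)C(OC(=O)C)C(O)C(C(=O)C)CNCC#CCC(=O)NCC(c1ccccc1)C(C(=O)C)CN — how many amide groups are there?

–NH2 on an sp³ carbon with no adjacent C=O → amine.
pendant –COOCH3: carbonyl C bonded to C and –OCH3 → ester.
pendant –COOH: carbonyl C bonded to C and –OH → carboxylic acid.
pendant –COOCH3: carbonyl C bonded to C and –OCH3 → ester.
pendant –OC(=O)CH3: an acyloxy group → ester.
–OH on an sp³ carbon → alcohol (secondary).
pendant –COCH3: carbonyl C bonded to two carbons → ketone.
C–N–C with sp³ carbons and no adjacent C=O → amine (secondary).
C≡C triple bond → alkyne.
–C(=O)–N– linkage → amide (the N is not an amine).
pendant –C6H5: benzene ring → arene.
pendant –COCH3: carbonyl C bonded to two carbons → ketone.
–NH2 on an sp³ carbon with no adjacent C=O → amine.
Amide appears at: CH2CONHCH2 → 1.

1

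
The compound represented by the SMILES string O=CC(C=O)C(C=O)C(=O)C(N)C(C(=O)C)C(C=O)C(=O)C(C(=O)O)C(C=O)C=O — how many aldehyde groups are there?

6

Reading the structure from left to right:
  OHC: terminal –CHO: carbonyl C bonded to H and C → aldehyde.
  CH(CHO): pendant –CHO: carbonyl C bonded to C and H → aldehyde.
  CH(CHO): pendant –CHO: carbonyl C bonded to C and H → aldehyde.
  CO: –C(=O)– with carbon on both sides → ketone.
  CH(NH2): –NH2 on an sp³ carbon with no adjacent C=O → amine.
  CH(COCH3): pendant –COCH3: carbonyl C bonded to two carbons → ketone.
  CH(CHO): pendant –CHO: carbonyl C bonded to C and H → aldehyde.
  CO: –C(=O)– with carbon on both sides → ketone.
  CH(COOH): pendant –COOH: carbonyl C bonded to C and –OH → carboxylic acid.
  CH(CHO): pendant –CHO: carbonyl C bonded to C and H → aldehyde.
  CHO: terminal –CHO: carbonyl C bonded to H and C → aldehyde.
Aldehyde appears at: OHC, CH(CHO), CH(CHO), CH(CHO), CH(CHO), CHO → 6.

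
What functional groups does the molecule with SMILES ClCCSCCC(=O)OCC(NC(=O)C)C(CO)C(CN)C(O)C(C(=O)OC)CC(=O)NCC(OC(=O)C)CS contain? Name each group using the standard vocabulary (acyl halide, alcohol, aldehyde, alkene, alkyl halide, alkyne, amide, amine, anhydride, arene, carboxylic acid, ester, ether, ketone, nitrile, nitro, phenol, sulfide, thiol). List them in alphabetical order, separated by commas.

Taking each segment in turn:
  ClCH2: halogen on an sp³ carbon → alkyl halide.
  CH2SCH2: C–S–C linkage → sulfide (thioether).
  CH2COOCH2: –C(=O)–O–C with C on the carbonyl side → ester.
  CH(NHCOCH3): pendant –NHC(=O)CH3: N bonded to a carbonyl → amide (not amine).
  CH(CH2OH): pendant –CH2OH on an sp³ backbone C → alcohol.
  CH(CH2NH2): pendant –CH2NH2: N on sp³ C, no adjacent C=O → amine.
  CH(OH): –OH on an sp³ carbon → alcohol (secondary).
  CH(COOCH3): pendant –COOCH3: carbonyl C bonded to C and –OCH3 → ester.
  CH2CONHCH2: –C(=O)–N– linkage → amide (the N is not an amine).
  CH(OCOCH3): pendant –OC(=O)CH3: an acyloxy group → ester.
  CH2SH: –SH on an sp³ carbon → thiol.

alcohol, alkyl halide, amide, amine, ester, sulfide, thiol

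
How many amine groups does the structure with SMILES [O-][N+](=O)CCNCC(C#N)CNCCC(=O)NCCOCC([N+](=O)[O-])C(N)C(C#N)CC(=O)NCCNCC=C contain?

4

Reading the structure from left to right:
  O2NCH2: –NO2 on carbon → nitro group.
  CH2NHCH2: C–N–C with sp³ carbons and no adjacent C=O → amine (secondary).
  CH(CN): pendant –C≡N: nitrile.
  CH2NHCH2: C–N–C with sp³ carbons and no adjacent C=O → amine (secondary).
  CH2CONHCH2: –C(=O)–N– linkage → amide (the N is not an amine).
  CH2OCH2: C–O–C with sp³ carbons on both sides and no adjacent C=O → ether.
  CH(NO2): –NO2 on an sp³ carbon → nitro (the N=O is not a carbonyl).
  CH(NH2): –NH2 on an sp³ carbon with no adjacent C=O → amine.
  CH(CN): pendant –C≡N: nitrile.
  CH2CONHCH2: –C(=O)–N– linkage → amide (the N is not an amine).
  CH2NHCH2: C–N–C with sp³ carbons and no adjacent C=O → amine (secondary).
  CH=CH2: C=C double bond → alkene.
Amine appears at: CH2NHCH2, CH2NHCH2, CH(NH2), CH2NHCH2 → 4.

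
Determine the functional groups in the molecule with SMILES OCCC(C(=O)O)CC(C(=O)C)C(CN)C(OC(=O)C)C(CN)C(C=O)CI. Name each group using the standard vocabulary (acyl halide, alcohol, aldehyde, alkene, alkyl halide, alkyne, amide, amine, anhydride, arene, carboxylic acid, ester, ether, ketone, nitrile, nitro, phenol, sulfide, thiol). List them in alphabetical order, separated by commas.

alcohol, aldehyde, alkyl halide, amine, carboxylic acid, ester, ketone

HO– on an sp³ carbon → alcohol.
pendant –COOH: carbonyl C bonded to C and –OH → carboxylic acid.
pendant –COCH3: carbonyl C bonded to two carbons → ketone.
pendant –CH2NH2: N on sp³ C, no adjacent C=O → amine.
pendant –OC(=O)CH3: an acyloxy group → ester.
pendant –CH2NH2: N on sp³ C, no adjacent C=O → amine.
pendant –CHO: carbonyl C bonded to C and H → aldehyde.
halogen on an sp³ carbon → alkyl halide.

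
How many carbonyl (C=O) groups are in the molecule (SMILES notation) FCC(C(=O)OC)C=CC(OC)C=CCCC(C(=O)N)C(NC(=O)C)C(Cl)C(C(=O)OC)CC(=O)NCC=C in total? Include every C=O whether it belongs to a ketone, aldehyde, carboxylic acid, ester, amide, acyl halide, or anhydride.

CH(COOCH3): ester, 1 C=O (running total 1).
CH(CONH2): amide, 1 C=O (running total 2).
CH(NHCOCH3): amide, 1 C=O (running total 3).
CH(COOCH3): ester, 1 C=O (running total 4).
CH2CONHCH2: amide, 1 C=O (running total 5).

5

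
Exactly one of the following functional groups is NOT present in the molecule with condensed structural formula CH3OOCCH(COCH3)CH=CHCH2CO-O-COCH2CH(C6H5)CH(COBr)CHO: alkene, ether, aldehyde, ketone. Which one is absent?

ether

ketone: present (CH(COCH3) — pendant –COCH3: carbonyl C bonded to two carbons → ketone).
alkene: present (CH=CH — C=C double bond → alkene).
aldehyde: present (CHO — terminal –CHO: carbonyl C bonded to H and C → aldehyde).
ether: absent. In CH3OOC, the C–O–C oxygen is adjacent to a C=O, so it belongs to an ester, not an ether.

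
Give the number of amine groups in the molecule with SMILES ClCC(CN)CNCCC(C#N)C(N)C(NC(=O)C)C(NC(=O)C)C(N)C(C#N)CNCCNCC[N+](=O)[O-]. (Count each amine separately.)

6

halogen on an sp³ carbon → alkyl halide.
pendant –CH2NH2: N on sp³ C, no adjacent C=O → amine.
C–N–C with sp³ carbons and no adjacent C=O → amine (secondary).
pendant –C≡N: nitrile.
–NH2 on an sp³ carbon with no adjacent C=O → amine.
pendant –NHC(=O)CH3: N bonded to a carbonyl → amide (not amine).
pendant –NHC(=O)CH3: N bonded to a carbonyl → amide (not amine).
–NH2 on an sp³ carbon with no adjacent C=O → amine.
pendant –C≡N: nitrile.
C–N–C with sp³ carbons and no adjacent C=O → amine (secondary).
C–N–C with sp³ carbons and no adjacent C=O → amine (secondary).
–NO2 on carbon → nitro group.
Amine appears at: CH(CH2NH2), CH2NHCH2, CH(NH2), CH(NH2), CH2NHCH2, CH2NHCH2 → 6.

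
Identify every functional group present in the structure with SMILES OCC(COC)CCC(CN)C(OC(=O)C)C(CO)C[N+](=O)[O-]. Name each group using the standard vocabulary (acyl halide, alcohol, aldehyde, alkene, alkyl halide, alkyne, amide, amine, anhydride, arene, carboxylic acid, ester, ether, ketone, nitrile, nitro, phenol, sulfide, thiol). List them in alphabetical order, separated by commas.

Reading the structure from left to right:
  HOCH2: HO– on an sp³ carbon → alcohol.
  CH(CH2OCH3): pendant –CH2OCH3: C–O–C linkage → ether.
  CH(CH2NH2): pendant –CH2NH2: N on sp³ C, no adjacent C=O → amine.
  CH(OCOCH3): pendant –OC(=O)CH3: an acyloxy group → ester.
  CH(CH2OH): pendant –CH2OH on an sp³ backbone C → alcohol.
  CH2NO2: –NO2 on carbon → nitro group.

alcohol, amine, ester, ether, nitro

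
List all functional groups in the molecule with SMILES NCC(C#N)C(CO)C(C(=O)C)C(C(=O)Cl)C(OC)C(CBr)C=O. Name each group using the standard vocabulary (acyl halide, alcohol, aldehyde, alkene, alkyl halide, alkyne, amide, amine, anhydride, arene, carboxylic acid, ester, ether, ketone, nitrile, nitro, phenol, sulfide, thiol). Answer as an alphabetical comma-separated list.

acyl halide, alcohol, aldehyde, alkyl halide, amine, ether, ketone, nitrile

Reading the structure from left to right:
  H2NCH2: –NH2 on an sp³ carbon with no adjacent C=O → amine.
  CH(CN): pendant –C≡N: nitrile.
  CH(CH2OH): pendant –CH2OH on an sp³ backbone C → alcohol.
  CH(COCH3): pendant –COCH3: carbonyl C bonded to two carbons → ketone.
  CH(COCl): pendant –C(=O)X: carbonyl C bonded to C and halogen → acyl halide.
  CH(OCH3): pendant –OCH3: C–O–C with sp³ C, no adjacent C=O → ether.
  CH(CH2Br): pendant –CH2X: halogen on sp³ carbon → alkyl halide.
  CHO: terminal –CHO: carbonyl C bonded to H and C → aldehyde.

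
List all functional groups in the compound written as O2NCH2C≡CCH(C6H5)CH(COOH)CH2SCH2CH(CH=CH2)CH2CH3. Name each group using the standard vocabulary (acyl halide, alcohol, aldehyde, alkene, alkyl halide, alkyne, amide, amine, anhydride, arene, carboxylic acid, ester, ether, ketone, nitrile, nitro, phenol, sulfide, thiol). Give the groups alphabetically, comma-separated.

Taking each segment in turn:
  O2NCH2: –NO2 on carbon → nitro group.
  C≡C: C≡C triple bond → alkyne.
  CH(C6H5): pendant –C6H5: benzene ring → arene.
  CH(COOH): pendant –COOH: carbonyl C bonded to C and –OH → carboxylic acid.
  CH2SCH2: C–S–C linkage → sulfide (thioether).
  CH(CH=CH2): pendant –CH=CH2: C=C double bond → alkene.

alkene, alkyne, arene, carboxylic acid, nitro, sulfide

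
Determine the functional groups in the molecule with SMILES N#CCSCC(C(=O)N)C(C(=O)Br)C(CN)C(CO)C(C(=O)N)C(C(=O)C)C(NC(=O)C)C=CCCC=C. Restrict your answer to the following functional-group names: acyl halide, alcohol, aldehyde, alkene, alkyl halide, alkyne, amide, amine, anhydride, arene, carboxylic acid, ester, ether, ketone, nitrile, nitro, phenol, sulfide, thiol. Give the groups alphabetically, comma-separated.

acyl halide, alcohol, alkene, amide, amine, ketone, nitrile, sulfide

N≡C–: carbon triple-bonded to nitrogen → nitrile.
C–S–C linkage → sulfide (thioether).
pendant –CONH2: carbonyl C bonded to C and N → amide.
pendant –C(=O)X: carbonyl C bonded to C and halogen → acyl halide.
pendant –CH2NH2: N on sp³ C, no adjacent C=O → amine.
pendant –CH2OH on an sp³ backbone C → alcohol.
pendant –CONH2: carbonyl C bonded to C and N → amide.
pendant –COCH3: carbonyl C bonded to two carbons → ketone.
pendant –NHC(=O)CH3: N bonded to a carbonyl → amide (not amine).
C=C double bond → alkene.
C=C double bond → alkene.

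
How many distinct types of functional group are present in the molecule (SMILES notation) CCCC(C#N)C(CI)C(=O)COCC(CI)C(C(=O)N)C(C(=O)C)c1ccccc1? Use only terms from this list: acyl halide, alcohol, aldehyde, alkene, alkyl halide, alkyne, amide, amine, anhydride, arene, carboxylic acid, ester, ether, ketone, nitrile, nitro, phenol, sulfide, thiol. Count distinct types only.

6

pendant –C≡N: nitrile.
pendant –CH2X: halogen on sp³ carbon → alkyl halide.
–C(=O)– with carbon on both sides → ketone.
C–O–C with sp³ carbons on both sides and no adjacent C=O → ether.
pendant –CH2X: halogen on sp³ carbon → alkyl halide.
pendant –CONH2: carbonyl C bonded to C and N → amide.
pendant –COCH3: carbonyl C bonded to two carbons → ketone.
–C6H5 phenyl ring → arene.
Distinct types present: alkyl halide, amide, arene, ether, ketone, nitrile.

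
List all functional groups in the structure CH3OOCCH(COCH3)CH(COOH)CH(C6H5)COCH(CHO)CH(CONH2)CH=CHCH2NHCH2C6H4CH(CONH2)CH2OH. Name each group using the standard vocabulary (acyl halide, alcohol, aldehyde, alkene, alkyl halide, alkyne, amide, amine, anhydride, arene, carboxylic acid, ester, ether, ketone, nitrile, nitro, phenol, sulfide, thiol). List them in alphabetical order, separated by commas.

alcohol, aldehyde, alkene, amide, amine, arene, carboxylic acid, ester, ketone

CH3O–C(=O)–: carbonyl C bonded to C and to –OCH3 → ester (not ketone + ether).
pendant –COCH3: carbonyl C bonded to two carbons → ketone.
pendant –COOH: carbonyl C bonded to C and –OH → carboxylic acid.
pendant –C6H5: benzene ring → arene.
–C(=O)– with carbon on both sides → ketone.
pendant –CHO: carbonyl C bonded to C and H → aldehyde.
pendant –CONH2: carbonyl C bonded to C and N → amide.
C=C double bond → alkene.
C–N–C with sp³ carbons and no adjacent C=O → amine (secondary).
para-disubstituted benzene ring → arene.
pendant –CONH2: carbonyl C bonded to C and N → amide.
–OH on an sp³ carbon → alcohol.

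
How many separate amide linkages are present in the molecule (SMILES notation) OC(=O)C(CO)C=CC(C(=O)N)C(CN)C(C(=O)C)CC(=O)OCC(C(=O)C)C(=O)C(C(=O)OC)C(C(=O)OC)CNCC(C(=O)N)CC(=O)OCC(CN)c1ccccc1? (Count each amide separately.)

Working along the chain:
  HOOC: –COOH: carbonyl C bonded to –OH and C → carboxylic acid (the –OH is not a separate alcohol).
  CH(CH2OH): pendant –CH2OH on an sp³ backbone C → alcohol.
  CH=CH: C=C double bond → alkene.
  CH(CONH2): pendant –CONH2: carbonyl C bonded to C and N → amide.
  CH(CH2NH2): pendant –CH2NH2: N on sp³ C, no adjacent C=O → amine.
  CH(COCH3): pendant –COCH3: carbonyl C bonded to two carbons → ketone.
  CH2COOCH2: –C(=O)–O–C with C on the carbonyl side → ester.
  CH(COCH3): pendant –COCH3: carbonyl C bonded to two carbons → ketone.
  CO: –C(=O)– with carbon on both sides → ketone.
  CH(COOCH3): pendant –COOCH3: carbonyl C bonded to C and –OCH3 → ester.
  CH(COOCH3): pendant –COOCH3: carbonyl C bonded to C and –OCH3 → ester.
  CH2NHCH2: C–N–C with sp³ carbons and no adjacent C=O → amine (secondary).
  CH(CONH2): pendant –CONH2: carbonyl C bonded to C and N → amide.
  CH2COOCH2: –C(=O)–O–C with C on the carbonyl side → ester.
  CH(CH2NH2): pendant –CH2NH2: N on sp³ C, no adjacent C=O → amine.
  C6H5: –C6H5 phenyl ring → arene.
Amide appears at: CH(CONH2), CH(CONH2) → 2.

2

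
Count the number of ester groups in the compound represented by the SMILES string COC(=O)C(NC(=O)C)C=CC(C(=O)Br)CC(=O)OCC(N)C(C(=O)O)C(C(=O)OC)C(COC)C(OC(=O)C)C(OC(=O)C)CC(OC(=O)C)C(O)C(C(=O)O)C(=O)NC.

CH3O–C(=O)–: carbonyl C bonded to C and to –OCH3 → ester (not ketone + ether).
pendant –NHC(=O)CH3: N bonded to a carbonyl → amide (not amine).
C=C double bond → alkene.
pendant –C(=O)X: carbonyl C bonded to C and halogen → acyl halide.
–C(=O)–O–C with C on the carbonyl side → ester.
–NH2 on an sp³ carbon with no adjacent C=O → amine.
pendant –COOH: carbonyl C bonded to C and –OH → carboxylic acid.
pendant –COOCH3: carbonyl C bonded to C and –OCH3 → ester.
pendant –CH2OCH3: C–O–C linkage → ether.
pendant –OC(=O)CH3: an acyloxy group → ester.
pendant –OC(=O)CH3: an acyloxy group → ester.
pendant –OC(=O)CH3: an acyloxy group → ester.
–OH on an sp³ carbon → alcohol (secondary).
pendant –COOH: carbonyl C bonded to C and –OH → carboxylic acid.
–C(=O)NHCH3: carbonyl C bonded to C and to N → amide (the N is not an amine).
Ester appears at: CH3OOC, CH2COOCH2, CH(COOCH3), CH(OCOCH3), CH(OCOCH3), CH(OCOCH3) → 6.

6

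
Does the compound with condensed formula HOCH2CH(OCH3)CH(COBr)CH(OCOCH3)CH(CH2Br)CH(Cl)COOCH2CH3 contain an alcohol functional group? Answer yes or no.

yes

HO– on an sp³ carbon → alcohol.
pendant –OCH3: C–O–C with sp³ C, no adjacent C=O → ether.
pendant –C(=O)X: carbonyl C bonded to C and halogen → acyl halide.
pendant –OC(=O)CH3: an acyloxy group → ester.
pendant –CH2X: halogen on sp³ carbon → alkyl halide.
halogen on an sp³ carbon → alkyl halide.
–C(=O)OCH2CH3: carbonyl C bonded to C and to –OEt → ester.
The HOCH2 segment supplies the alcohol: HO– on an sp³ carbon → alcohol.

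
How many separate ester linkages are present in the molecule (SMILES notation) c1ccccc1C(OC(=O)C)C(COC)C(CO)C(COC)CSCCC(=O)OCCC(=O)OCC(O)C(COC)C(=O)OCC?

4

Working along the chain:
  C6H5: C6H5– phenyl ring → arene.
  CH(OCOCH3): pendant –OC(=O)CH3: an acyloxy group → ester.
  CH(CH2OCH3): pendant –CH2OCH3: C–O–C linkage → ether.
  CH(CH2OH): pendant –CH2OH on an sp³ backbone C → alcohol.
  CH(CH2OCH3): pendant –CH2OCH3: C–O–C linkage → ether.
  CH2SCH2: C–S–C linkage → sulfide (thioether).
  CH2COOCH2: –C(=O)–O–C with C on the carbonyl side → ester.
  CH2COOCH2: –C(=O)–O–C with C on the carbonyl side → ester.
  CH(OH): –OH on an sp³ carbon → alcohol (secondary).
  CH(CH2OCH3): pendant –CH2OCH3: C–O–C linkage → ether.
  COOCH2CH3: –C(=O)OCH2CH3: carbonyl C bonded to C and to –OEt → ester.
Ester appears at: CH(OCOCH3), CH2COOCH2, CH2COOCH2, COOCH2CH3 → 4.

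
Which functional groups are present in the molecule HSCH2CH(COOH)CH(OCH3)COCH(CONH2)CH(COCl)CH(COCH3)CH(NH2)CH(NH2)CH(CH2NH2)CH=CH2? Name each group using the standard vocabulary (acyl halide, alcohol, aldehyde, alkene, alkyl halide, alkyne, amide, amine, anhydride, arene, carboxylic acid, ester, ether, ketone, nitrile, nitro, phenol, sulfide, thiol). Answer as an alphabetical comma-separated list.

–SH on an sp³ carbon → thiol.
pendant –COOH: carbonyl C bonded to C and –OH → carboxylic acid.
pendant –OCH3: C–O–C with sp³ C, no adjacent C=O → ether.
–C(=O)– with carbon on both sides → ketone.
pendant –CONH2: carbonyl C bonded to C and N → amide.
pendant –C(=O)X: carbonyl C bonded to C and halogen → acyl halide.
pendant –COCH3: carbonyl C bonded to two carbons → ketone.
–NH2 on an sp³ carbon with no adjacent C=O → amine.
–NH2 on an sp³ carbon with no adjacent C=O → amine.
pendant –CH2NH2: N on sp³ C, no adjacent C=O → amine.
C=C double bond → alkene.

acyl halide, alkene, amide, amine, carboxylic acid, ether, ketone, thiol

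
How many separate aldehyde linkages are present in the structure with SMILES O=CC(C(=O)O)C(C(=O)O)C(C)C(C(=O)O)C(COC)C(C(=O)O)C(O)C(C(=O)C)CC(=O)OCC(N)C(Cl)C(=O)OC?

Taking each segment in turn:
  OHC: terminal –CHO: carbonyl C bonded to H and C → aldehyde.
  CH(COOH): pendant –COOH: carbonyl C bonded to C and –OH → carboxylic acid.
  CH(COOH): pendant –COOH: carbonyl C bonded to C and –OH → carboxylic acid.
  CH(COOH): pendant –COOH: carbonyl C bonded to C and –OH → carboxylic acid.
  CH(CH2OCH3): pendant –CH2OCH3: C–O–C linkage → ether.
  CH(COOH): pendant –COOH: carbonyl C bonded to C and –OH → carboxylic acid.
  CH(OH): –OH on an sp³ carbon → alcohol (secondary).
  CH(COCH3): pendant –COCH3: carbonyl C bonded to two carbons → ketone.
  CH2COOCH2: –C(=O)–O–C with C on the carbonyl side → ester.
  CH(NH2): –NH2 on an sp³ carbon with no adjacent C=O → amine.
  CH(Cl): halogen on an sp³ carbon → alkyl halide.
  COOCH3: –C(=O)OCH3: carbonyl C bonded to C and to –OCH3 → ester (not ketone + ether).
Aldehyde appears at: OHC → 1.

1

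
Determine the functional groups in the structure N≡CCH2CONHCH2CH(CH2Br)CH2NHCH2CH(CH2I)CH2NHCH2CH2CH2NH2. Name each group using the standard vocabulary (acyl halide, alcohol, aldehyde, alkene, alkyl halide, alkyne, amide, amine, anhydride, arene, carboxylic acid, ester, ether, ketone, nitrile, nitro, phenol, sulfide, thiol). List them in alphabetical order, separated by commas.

Reading the structure from left to right:
  N≡C: N≡C–: carbon triple-bonded to nitrogen → nitrile.
  CH2CONHCH2: –C(=O)–N– linkage → amide (the N is not an amine).
  CH(CH2Br): pendant –CH2X: halogen on sp³ carbon → alkyl halide.
  CH2NHCH2: C–N–C with sp³ carbons and no adjacent C=O → amine (secondary).
  CH(CH2I): pendant –CH2X: halogen on sp³ carbon → alkyl halide.
  CH2NHCH2: C–N–C with sp³ carbons and no adjacent C=O → amine (secondary).
  CH2NH2: –NH2 on an sp³ carbon with no adjacent C=O → amine.

alkyl halide, amide, amine, nitrile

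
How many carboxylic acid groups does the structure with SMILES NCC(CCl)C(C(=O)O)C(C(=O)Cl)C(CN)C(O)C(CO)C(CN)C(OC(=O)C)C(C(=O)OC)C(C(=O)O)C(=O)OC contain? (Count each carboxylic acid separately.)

Working along the chain:
  H2NCH2: –NH2 on an sp³ carbon with no adjacent C=O → amine.
  CH(CH2Cl): pendant –CH2X: halogen on sp³ carbon → alkyl halide.
  CH(COOH): pendant –COOH: carbonyl C bonded to C and –OH → carboxylic acid.
  CH(COCl): pendant –C(=O)X: carbonyl C bonded to C and halogen → acyl halide.
  CH(CH2NH2): pendant –CH2NH2: N on sp³ C, no adjacent C=O → amine.
  CH(OH): –OH on an sp³ carbon → alcohol (secondary).
  CH(CH2OH): pendant –CH2OH on an sp³ backbone C → alcohol.
  CH(CH2NH2): pendant –CH2NH2: N on sp³ C, no adjacent C=O → amine.
  CH(OCOCH3): pendant –OC(=O)CH3: an acyloxy group → ester.
  CH(COOCH3): pendant –COOCH3: carbonyl C bonded to C and –OCH3 → ester.
  CH(COOH): pendant –COOH: carbonyl C bonded to C and –OH → carboxylic acid.
  COOCH3: –C(=O)OCH3: carbonyl C bonded to C and to –OCH3 → ester (not ketone + ether).
Carboxylic acid appears at: CH(COOH), CH(COOH) → 2.

2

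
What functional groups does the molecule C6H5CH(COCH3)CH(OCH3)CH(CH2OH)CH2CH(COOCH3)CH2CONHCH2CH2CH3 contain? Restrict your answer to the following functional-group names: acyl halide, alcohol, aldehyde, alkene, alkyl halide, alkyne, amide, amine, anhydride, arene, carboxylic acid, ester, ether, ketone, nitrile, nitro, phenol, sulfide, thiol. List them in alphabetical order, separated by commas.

alcohol, amide, arene, ester, ether, ketone

C6H5– phenyl ring → arene.
pendant –COCH3: carbonyl C bonded to two carbons → ketone.
pendant –OCH3: C–O–C with sp³ C, no adjacent C=O → ether.
pendant –CH2OH on an sp³ backbone C → alcohol.
pendant –COOCH3: carbonyl C bonded to C and –OCH3 → ester.
–C(=O)–N– linkage → amide (the N is not an amine).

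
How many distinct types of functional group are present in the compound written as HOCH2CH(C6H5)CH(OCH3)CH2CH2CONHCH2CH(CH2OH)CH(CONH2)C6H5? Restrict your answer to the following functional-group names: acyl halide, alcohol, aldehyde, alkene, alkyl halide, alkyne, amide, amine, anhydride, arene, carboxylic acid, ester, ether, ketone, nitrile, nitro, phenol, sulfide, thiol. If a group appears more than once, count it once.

4

Taking each segment in turn:
  HOCH2: HO– on an sp³ carbon → alcohol.
  CH(C6H5): pendant –C6H5: benzene ring → arene.
  CH(OCH3): pendant –OCH3: C–O–C with sp³ C, no adjacent C=O → ether.
  CH2CONHCH2: –C(=O)–N– linkage → amide (the N is not an amine).
  CH(CH2OH): pendant –CH2OH on an sp³ backbone C → alcohol.
  CH(CONH2): pendant –CONH2: carbonyl C bonded to C and N → amide.
  C6H5: –C6H5 phenyl ring → arene.
Distinct types present: alcohol, amide, arene, ether.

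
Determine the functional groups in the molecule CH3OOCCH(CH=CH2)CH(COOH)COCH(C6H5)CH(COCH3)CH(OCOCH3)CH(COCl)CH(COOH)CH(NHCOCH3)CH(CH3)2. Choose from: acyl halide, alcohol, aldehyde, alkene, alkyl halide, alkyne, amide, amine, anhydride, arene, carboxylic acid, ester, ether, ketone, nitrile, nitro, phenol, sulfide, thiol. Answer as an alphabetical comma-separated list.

Working along the chain:
  CH3OOC: CH3O–C(=O)–: carbonyl C bonded to C and to –OCH3 → ester (not ketone + ether).
  CH(CH=CH2): pendant –CH=CH2: C=C double bond → alkene.
  CH(COOH): pendant –COOH: carbonyl C bonded to C and –OH → carboxylic acid.
  CO: –C(=O)– with carbon on both sides → ketone.
  CH(C6H5): pendant –C6H5: benzene ring → arene.
  CH(COCH3): pendant –COCH3: carbonyl C bonded to two carbons → ketone.
  CH(OCOCH3): pendant –OC(=O)CH3: an acyloxy group → ester.
  CH(COCl): pendant –C(=O)X: carbonyl C bonded to C and halogen → acyl halide.
  CH(COOH): pendant –COOH: carbonyl C bonded to C and –OH → carboxylic acid.
  CH(NHCOCH3): pendant –NHC(=O)CH3: N bonded to a carbonyl → amide (not amine).

acyl halide, alkene, amide, arene, carboxylic acid, ester, ketone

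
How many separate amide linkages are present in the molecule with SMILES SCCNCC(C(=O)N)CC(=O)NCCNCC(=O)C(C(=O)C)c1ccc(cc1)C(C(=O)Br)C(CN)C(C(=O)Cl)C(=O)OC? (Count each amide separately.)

2

–SH on an sp³ carbon → thiol.
C–N–C with sp³ carbons and no adjacent C=O → amine (secondary).
pendant –CONH2: carbonyl C bonded to C and N → amide.
–C(=O)–N– linkage → amide (the N is not an amine).
C–N–C with sp³ carbons and no adjacent C=O → amine (secondary).
–C(=O)– with carbon on both sides → ketone.
pendant –COCH3: carbonyl C bonded to two carbons → ketone.
para-disubstituted benzene ring → arene.
pendant –C(=O)X: carbonyl C bonded to C and halogen → acyl halide.
pendant –CH2NH2: N on sp³ C, no adjacent C=O → amine.
pendant –C(=O)X: carbonyl C bonded to C and halogen → acyl halide.
–C(=O)OCH3: carbonyl C bonded to C and to –OCH3 → ester (not ketone + ether).
Amide appears at: CH(CONH2), CH2CONHCH2 → 2.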